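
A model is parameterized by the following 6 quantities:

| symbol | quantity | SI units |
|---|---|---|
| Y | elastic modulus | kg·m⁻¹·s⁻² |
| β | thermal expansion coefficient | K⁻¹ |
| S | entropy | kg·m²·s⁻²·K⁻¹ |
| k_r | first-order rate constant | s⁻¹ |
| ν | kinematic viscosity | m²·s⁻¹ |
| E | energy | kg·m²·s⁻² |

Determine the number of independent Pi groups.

There are 6 variables and 4 base dimensions (M, L, T, Θ).
The dimension matrix has rank 4.
Independent dimensionless groups: 6 − 4 = 2.

2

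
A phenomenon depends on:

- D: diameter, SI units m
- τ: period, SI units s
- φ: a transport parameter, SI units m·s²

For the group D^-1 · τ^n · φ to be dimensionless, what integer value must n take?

Balance the T exponent: (1)·n from τ, plus −(0) + (2) = 2 from the rest, must sum to zero.
n + 2 = 0, so n = -2.

-2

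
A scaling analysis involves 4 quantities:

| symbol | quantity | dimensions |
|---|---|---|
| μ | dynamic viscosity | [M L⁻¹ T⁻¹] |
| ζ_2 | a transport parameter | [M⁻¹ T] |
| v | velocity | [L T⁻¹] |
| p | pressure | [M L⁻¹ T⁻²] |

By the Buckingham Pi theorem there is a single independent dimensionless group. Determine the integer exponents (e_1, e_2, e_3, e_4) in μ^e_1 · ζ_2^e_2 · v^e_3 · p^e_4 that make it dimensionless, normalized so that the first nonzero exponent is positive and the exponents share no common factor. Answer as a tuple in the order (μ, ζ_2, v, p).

M: e_1·(1) + e_2·(-1) + e_3·(0) + e_4·(1) = 0
L: e_1·(-1) + e_2·(0) + e_3·(1) + e_4·(-1) = 0
T: e_1·(-1) + e_2·(1) + e_3·(-1) + e_4·(-2) = 0
Solving this homogeneous linear system for the smallest-integer solution (first nonzero entry positive) gives (2, 1, 1, -1).

(2, 1, 1, -1)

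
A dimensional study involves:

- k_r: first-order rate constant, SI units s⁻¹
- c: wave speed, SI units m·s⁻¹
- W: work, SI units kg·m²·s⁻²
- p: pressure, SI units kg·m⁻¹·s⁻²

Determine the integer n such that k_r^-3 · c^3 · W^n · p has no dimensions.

-1

Balance the M exponent: (1)·n from W, plus −3·(0) + 3·(0) + (1) = 1 from the rest, must sum to zero.
n + 1 = 0, so n = -1.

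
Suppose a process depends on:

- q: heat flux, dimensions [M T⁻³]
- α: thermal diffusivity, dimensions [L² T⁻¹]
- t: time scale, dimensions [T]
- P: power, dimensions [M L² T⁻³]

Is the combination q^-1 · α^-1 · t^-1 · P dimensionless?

yes

Sum the exponent of each base dimension across the product:
  M: −[q]_M − [α]_M − [t]_M + [P]_M = −(1) − (0) − (0) + (1) = 0
  L: −[q]_L − [α]_L − [t]_L + [P]_L = −(0) − (2) − (0) + (2) = 0
  T: −[q]_T − [α]_T − [t]_T + [P]_T = −(-3) − (-1) − (1) + (-3) = 0
All base exponents vanish — dimensionless.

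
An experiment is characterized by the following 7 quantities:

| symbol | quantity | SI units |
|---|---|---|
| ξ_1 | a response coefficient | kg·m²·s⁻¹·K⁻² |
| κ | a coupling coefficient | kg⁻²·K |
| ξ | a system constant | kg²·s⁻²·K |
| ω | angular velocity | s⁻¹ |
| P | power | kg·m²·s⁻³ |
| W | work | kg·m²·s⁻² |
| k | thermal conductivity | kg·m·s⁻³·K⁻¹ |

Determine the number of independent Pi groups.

There are 7 variables and 4 base dimensions (M, L, T, Θ).
The dimension matrix has rank 4.
Independent dimensionless groups: 7 − 4 = 3.

3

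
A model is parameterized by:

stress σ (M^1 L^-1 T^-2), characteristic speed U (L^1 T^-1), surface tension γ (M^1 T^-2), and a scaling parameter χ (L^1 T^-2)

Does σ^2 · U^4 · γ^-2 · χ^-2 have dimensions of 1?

yes

Sum the exponent of each base dimension across the product:
  M: 2·[σ]_M + 4·[U]_M − 2·[γ]_M − 2·[χ]_M = 2·(1) + 4·(0) − 2·(1) − 2·(0) = 0
  L: 2·[σ]_L + 4·[U]_L − 2·[γ]_L − 2·[χ]_L = 2·(-1) + 4·(1) − 2·(0) − 2·(1) = 0
  T: 2·[σ]_T + 4·[U]_T − 2·[γ]_T − 2·[χ]_T = 2·(-2) + 4·(-1) − 2·(-2) − 2·(-2) = 0
All base exponents vanish — dimensionless.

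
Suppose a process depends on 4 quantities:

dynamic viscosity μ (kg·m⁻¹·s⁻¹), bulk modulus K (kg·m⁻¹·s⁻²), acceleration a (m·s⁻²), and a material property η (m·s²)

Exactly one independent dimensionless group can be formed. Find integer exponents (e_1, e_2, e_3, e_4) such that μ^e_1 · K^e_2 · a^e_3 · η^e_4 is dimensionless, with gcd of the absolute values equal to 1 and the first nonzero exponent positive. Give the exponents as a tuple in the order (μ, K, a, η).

M: e_1·(1) + e_2·(1) + e_3·(0) + e_4·(0) = 0
L: e_1·(-1) + e_2·(-1) + e_3·(1) + e_4·(1) = 0
T: e_1·(-1) + e_2·(-2) + e_3·(-2) + e_4·(2) = 0
Solving this homogeneous linear system for the smallest-integer solution (first nonzero entry positive) gives (4, -4, 1, -1).

(4, -4, 1, -1)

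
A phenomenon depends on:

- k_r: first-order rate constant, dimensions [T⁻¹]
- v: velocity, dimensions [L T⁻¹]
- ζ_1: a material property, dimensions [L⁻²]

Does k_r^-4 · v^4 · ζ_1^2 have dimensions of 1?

Sum the exponent of each base dimension across the product:
  L: −4·[k_r]_L + 4·[v]_L + 2·[ζ_1]_L = −4·(0) + 4·(1) + 2·(-2) = 0
  T: −4·[k_r]_T + 4·[v]_T + 2·[ζ_1]_T = −4·(-1) + 4·(-1) + 2·(0) = 0
All base exponents vanish — dimensionless.

yes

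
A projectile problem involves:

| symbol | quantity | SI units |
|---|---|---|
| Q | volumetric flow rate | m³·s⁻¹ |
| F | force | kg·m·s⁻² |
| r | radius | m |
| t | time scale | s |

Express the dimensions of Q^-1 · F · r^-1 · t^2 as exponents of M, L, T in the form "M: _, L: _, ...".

M: 1, L: -3, T: 1

Collect each base-dimension exponent across the product:
  M: −(0) + (1) − (0) + 2·(0) = 1
  L: −(3) + (1) − (1) + 2·(0) = -3
  T: −(-1) + (-2) − (0) + 2·(1) = 1
So the dimensions are [M L⁻³ T].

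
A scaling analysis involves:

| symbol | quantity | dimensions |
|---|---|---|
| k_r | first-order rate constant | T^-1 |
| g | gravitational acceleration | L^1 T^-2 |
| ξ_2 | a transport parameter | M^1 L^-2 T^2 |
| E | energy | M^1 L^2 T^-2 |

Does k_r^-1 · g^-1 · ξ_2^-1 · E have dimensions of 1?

Sum the exponent of each base dimension across the product:
  M: −[k_r]_M − [g]_M − [ξ_2]_M + [E]_M = −(0) − (0) − (1) + (1) = 0
  L: −[k_r]_L − [g]_L − [ξ_2]_L + [E]_L = −(0) − (1) − (-2) + (2) = 3
  T: −[k_r]_T − [g]_T − [ξ_2]_T + [E]_T = −(-1) − (-2) − (2) + (-2) = -1
Net dimensions [L³ T⁻¹] ≠ [1] — not dimensionless.

no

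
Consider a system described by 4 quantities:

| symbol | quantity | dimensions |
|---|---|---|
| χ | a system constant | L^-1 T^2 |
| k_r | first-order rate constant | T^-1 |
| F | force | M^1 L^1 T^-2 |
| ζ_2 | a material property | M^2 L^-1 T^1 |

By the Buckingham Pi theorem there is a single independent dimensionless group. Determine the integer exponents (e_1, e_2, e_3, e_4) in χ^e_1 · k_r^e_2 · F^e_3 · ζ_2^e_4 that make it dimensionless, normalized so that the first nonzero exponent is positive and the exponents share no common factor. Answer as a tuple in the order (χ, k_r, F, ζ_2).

M: e_1·(0) + e_2·(0) + e_3·(1) + e_4·(2) = 0
L: e_1·(-1) + e_2·(0) + e_3·(1) + e_4·(-1) = 0
T: e_1·(2) + e_2·(-1) + e_3·(-2) + e_4·(1) = 0
Solving this homogeneous linear system for the smallest-integer solution (first nonzero entry positive) gives (3, 1, 2, -1).

(3, 1, 2, -1)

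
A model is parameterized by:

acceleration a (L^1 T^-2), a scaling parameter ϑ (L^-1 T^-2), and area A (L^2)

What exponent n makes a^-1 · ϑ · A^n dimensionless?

Balance the L exponent: (2)·n from A, plus −(1) + (-1) = -2 from the rest, must sum to zero.
2n − 2 = 0, so n = 1.

1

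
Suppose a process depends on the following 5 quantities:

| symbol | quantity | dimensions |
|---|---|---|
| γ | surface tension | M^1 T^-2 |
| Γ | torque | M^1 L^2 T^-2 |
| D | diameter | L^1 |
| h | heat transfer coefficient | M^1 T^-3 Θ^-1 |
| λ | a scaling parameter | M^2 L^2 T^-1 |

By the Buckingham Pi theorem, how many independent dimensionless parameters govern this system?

There are 5 variables and 4 base dimensions (M, L, T, Θ).
The dimension matrix has rank 4.
Independent dimensionless groups: 5 − 4 = 1.

1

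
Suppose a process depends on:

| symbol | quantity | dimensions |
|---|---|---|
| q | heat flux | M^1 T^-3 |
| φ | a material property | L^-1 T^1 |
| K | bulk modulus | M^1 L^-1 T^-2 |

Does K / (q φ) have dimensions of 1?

yes

Sum the exponent of each base dimension across the product:
  M: −[q]_M − [φ]_M + [K]_M = −(1) − (0) + (1) = 0
  L: −[q]_L − [φ]_L + [K]_L = −(0) − (-1) + (-1) = 0
  T: −[q]_T − [φ]_T + [K]_T = −(-3) − (1) + (-2) = 0
All base exponents vanish — dimensionless.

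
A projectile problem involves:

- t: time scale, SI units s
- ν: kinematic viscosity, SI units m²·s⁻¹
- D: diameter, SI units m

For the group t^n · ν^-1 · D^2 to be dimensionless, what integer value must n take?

Balance the T exponent: (1)·n from t, plus −(-1) + 2·(0) = 1 from the rest, must sum to zero.
n + 1 = 0, so n = -1.

-1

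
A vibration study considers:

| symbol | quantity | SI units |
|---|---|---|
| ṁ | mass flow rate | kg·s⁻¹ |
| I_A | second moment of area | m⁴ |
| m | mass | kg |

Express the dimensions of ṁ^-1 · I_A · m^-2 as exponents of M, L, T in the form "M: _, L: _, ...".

M: -3, L: 4, T: 1

Collect each base-dimension exponent across the product:
  M: −(1) + (0) − 2·(1) = -3
  L: −(0) + (4) − 2·(0) = 4
  T: −(-1) + (0) − 2·(0) = 1
So the dimensions are [M⁻³ L⁴ T].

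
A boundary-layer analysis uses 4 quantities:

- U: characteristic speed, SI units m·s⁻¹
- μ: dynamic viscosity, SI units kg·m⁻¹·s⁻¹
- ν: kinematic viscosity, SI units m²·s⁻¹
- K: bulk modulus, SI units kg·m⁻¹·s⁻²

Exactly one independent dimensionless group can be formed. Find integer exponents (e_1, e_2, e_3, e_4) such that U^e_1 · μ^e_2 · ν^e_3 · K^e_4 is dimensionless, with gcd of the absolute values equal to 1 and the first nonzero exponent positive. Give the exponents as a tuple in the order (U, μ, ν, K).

M: e_1·(0) + e_2·(1) + e_3·(0) + e_4·(1) = 0
L: e_1·(1) + e_2·(-1) + e_3·(2) + e_4·(-1) = 0
T: e_1·(-1) + e_2·(-1) + e_3·(-1) + e_4·(-2) = 0
Solving this homogeneous linear system for the smallest-integer solution (first nonzero entry positive) gives (2, 1, -1, -1).

(2, 1, -1, -1)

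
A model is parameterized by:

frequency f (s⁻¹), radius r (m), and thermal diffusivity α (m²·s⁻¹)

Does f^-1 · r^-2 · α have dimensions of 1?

yes

Sum the exponent of each base dimension across the product:
  L: −[f]_L − 2·[r]_L + [α]_L = −(0) − 2·(1) + (2) = 0
  T: −[f]_T − 2·[r]_T + [α]_T = −(-1) − 2·(0) + (-1) = 0
All base exponents vanish — dimensionless.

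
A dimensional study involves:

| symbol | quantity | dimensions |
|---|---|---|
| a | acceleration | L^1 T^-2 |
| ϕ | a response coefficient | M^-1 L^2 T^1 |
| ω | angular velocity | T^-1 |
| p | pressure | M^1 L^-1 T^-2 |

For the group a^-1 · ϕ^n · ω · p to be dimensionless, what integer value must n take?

Balance the M exponent: (-1)·n from ϕ, plus −(0) + (0) + (1) = 1 from the rest, must sum to zero.
−n + 1 = 0, so n = 1.

1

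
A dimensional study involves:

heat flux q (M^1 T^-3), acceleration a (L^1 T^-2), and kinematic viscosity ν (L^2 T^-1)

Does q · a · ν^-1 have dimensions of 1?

no

Sum the exponent of each base dimension across the product:
  M: [q]_M + [a]_M − [ν]_M = (1) + (0) − (0) = 1
  L: [q]_L + [a]_L − [ν]_L = (0) + (1) − (2) = -1
  T: [q]_T + [a]_T − [ν]_T = (-3) + (-2) − (-1) = -4
Net dimensions [M L⁻¹ T⁻⁴] ≠ [1] — not dimensionless.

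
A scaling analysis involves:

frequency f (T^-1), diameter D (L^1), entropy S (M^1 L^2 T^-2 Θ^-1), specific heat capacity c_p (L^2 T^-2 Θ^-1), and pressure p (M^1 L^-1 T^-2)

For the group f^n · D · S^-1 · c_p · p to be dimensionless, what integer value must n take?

Balance the T exponent: (-1)·n from f, plus (0) − (-2) + (-2) + (-2) = -2 from the rest, must sum to zero.
−n − 2 = 0, so n = -2.

-2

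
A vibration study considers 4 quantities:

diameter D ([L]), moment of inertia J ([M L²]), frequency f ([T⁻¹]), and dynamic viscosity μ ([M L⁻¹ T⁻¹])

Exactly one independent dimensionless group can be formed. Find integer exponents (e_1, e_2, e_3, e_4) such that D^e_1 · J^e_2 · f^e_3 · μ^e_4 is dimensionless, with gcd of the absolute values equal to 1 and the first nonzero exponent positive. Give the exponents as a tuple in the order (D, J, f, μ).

M: e_1·(0) + e_2·(1) + e_3·(0) + e_4·(1) = 0
L: e_1·(1) + e_2·(2) + e_3·(0) + e_4·(-1) = 0
T: e_1·(0) + e_2·(0) + e_3·(-1) + e_4·(-1) = 0
Solving this homogeneous linear system for the smallest-integer solution (first nonzero entry positive) gives (3, -1, -1, 1).

(3, -1, -1, 1)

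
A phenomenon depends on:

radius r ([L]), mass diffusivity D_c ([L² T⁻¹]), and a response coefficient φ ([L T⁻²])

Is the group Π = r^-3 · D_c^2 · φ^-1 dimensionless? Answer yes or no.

Sum the exponent of each base dimension across the product:
  M: −3·[r]_M + 2·[D_c]_M − [φ]_M = −3·(0) + 2·(0) − (0) = 0
  L: −3·[r]_L + 2·[D_c]_L − [φ]_L = −3·(1) + 2·(2) − (1) = 0
  T: −3·[r]_T + 2·[D_c]_T − [φ]_T = −3·(0) + 2·(-1) − (-2) = 0
All base exponents vanish — dimensionless.

yes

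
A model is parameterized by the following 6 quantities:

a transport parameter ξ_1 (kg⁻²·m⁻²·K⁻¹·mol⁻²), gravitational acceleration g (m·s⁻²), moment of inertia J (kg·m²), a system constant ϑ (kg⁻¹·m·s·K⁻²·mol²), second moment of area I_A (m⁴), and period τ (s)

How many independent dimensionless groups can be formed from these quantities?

There are 6 variables and 5 base dimensions (M, L, T, Θ, N).
The dimension matrix has rank 5.
Independent dimensionless groups: 6 − 5 = 1.

1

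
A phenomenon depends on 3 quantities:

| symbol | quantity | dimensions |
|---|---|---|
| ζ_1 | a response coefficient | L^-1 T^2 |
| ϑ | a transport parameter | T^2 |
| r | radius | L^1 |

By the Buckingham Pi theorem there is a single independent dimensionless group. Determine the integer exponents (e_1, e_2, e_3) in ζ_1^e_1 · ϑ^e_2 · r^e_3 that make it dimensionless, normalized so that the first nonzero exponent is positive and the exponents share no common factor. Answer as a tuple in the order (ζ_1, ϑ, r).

L: e_1·(-1) + e_2·(0) + e_3·(1) = 0
T: e_1·(2) + e_2·(2) + e_3·(0) = 0
Solving this homogeneous linear system for the smallest-integer solution (first nonzero entry positive) gives (1, -1, 1).

(1, -1, 1)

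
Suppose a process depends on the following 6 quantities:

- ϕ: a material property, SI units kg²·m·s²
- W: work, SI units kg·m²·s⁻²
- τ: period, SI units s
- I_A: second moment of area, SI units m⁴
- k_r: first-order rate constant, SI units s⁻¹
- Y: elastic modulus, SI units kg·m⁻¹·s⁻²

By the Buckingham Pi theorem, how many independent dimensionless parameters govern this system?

3

There are 6 variables and 3 base dimensions (M, L, T).
The dimension matrix has rank 3.
Independent dimensionless groups: 6 − 3 = 3.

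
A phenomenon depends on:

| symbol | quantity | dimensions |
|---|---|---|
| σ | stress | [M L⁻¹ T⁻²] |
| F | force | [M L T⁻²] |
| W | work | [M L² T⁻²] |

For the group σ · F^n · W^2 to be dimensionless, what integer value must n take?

-3

Balance the M exponent: (1)·n from F, plus (1) + 2·(1) = 3 from the rest, must sum to zero.
n + 3 = 0, so n = -3.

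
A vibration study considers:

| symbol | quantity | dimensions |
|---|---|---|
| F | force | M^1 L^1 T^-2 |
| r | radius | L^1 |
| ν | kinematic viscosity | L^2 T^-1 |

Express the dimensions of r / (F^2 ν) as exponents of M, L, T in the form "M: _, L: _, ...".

M: -2, L: -3, T: 5

Collect each base-dimension exponent across the product:
  M: −2·(1) + (0) − (0) = -2
  L: −2·(1) + (1) − (2) = -3
  T: −2·(-2) + (0) − (-1) = 5
So the dimensions are [M⁻² L⁻³ T⁵].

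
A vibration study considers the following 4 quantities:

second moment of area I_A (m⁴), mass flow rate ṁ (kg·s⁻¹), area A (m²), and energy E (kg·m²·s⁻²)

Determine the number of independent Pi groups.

1

There are 4 variables and 3 base dimensions (M, L, T).
The dimension matrix has rank 3.
Independent dimensionless groups: 4 − 3 = 1.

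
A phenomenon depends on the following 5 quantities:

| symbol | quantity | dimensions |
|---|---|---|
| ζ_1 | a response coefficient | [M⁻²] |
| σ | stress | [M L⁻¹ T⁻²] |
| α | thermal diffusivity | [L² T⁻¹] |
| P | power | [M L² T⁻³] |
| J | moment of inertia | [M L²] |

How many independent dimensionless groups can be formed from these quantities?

2

There are 5 variables and 3 base dimensions (M, L, T).
The dimension matrix has rank 3.
Independent dimensionless groups: 5 − 3 = 2.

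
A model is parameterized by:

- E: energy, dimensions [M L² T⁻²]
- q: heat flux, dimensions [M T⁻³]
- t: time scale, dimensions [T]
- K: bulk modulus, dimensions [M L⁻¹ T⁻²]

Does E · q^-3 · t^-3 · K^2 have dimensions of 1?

Sum the exponent of each base dimension across the product:
  M: [E]_M − 3·[q]_M − 3·[t]_M + 2·[K]_M = (1) − 3·(1) − 3·(0) + 2·(1) = 0
  L: [E]_L − 3·[q]_L − 3·[t]_L + 2·[K]_L = (2) − 3·(0) − 3·(0) + 2·(-1) = 0
  T: [E]_T − 3·[q]_T − 3·[t]_T + 2·[K]_T = (-2) − 3·(-3) − 3·(1) + 2·(-2) = 0
  N: [E]_N − 3·[q]_N − 3·[t]_N + 2·[K]_N = (0) − 3·(0) − 3·(0) + 2·(0) = 0
All base exponents vanish — dimensionless.

yes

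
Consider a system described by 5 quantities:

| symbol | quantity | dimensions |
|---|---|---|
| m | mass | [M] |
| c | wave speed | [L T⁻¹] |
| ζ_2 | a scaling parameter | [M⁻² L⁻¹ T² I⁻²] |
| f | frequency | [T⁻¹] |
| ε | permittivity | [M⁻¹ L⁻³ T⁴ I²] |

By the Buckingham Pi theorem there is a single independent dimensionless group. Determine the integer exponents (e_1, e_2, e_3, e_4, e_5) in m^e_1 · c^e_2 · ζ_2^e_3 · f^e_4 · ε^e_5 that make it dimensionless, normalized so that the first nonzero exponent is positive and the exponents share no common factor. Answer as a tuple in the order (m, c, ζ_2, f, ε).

(3, 4, 1, 2, 1)

M: e_1·(1) + e_2·(0) + e_3·(-2) + e_4·(0) + e_5·(-1) = 0
L: e_1·(0) + e_2·(1) + e_3·(-1) + e_4·(0) + e_5·(-3) = 0
T: e_1·(0) + e_2·(-1) + e_3·(2) + e_4·(-1) + e_5·(4) = 0
I: e_1·(0) + e_2·(0) + e_3·(-2) + e_4·(0) + e_5·(2) = 0
Solving this homogeneous linear system for the smallest-integer solution (first nonzero entry positive) gives (3, 4, 1, 2, 1).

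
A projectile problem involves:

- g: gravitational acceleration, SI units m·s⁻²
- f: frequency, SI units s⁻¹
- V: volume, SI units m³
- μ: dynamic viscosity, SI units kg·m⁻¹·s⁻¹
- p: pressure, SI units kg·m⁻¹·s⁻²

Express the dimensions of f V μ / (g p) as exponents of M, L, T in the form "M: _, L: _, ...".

M: 0, L: 2, T: 2

Collect each base-dimension exponent across the product:
  M: −(0) + (0) + (0) + (1) − (1) = 0
  L: −(1) + (0) + (3) + (-1) − (-1) = 2
  T: −(-2) + (-1) + (0) + (-1) − (-2) = 2
So the dimensions are [L² T²].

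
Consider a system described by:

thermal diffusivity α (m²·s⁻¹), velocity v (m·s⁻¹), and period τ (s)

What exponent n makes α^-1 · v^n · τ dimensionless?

Balance the L exponent: (1)·n from v, plus −(2) + (0) = -2 from the rest, must sum to zero.
n − 2 = 0, so n = 2.

2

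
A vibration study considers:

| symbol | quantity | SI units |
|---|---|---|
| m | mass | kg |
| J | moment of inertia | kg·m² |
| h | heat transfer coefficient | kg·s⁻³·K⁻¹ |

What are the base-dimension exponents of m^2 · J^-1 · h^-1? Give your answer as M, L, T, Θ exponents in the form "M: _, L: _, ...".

M: 0, L: -2, T: 3, Θ: 1

Collect each base-dimension exponent across the product:
  M: 2·(1) − (1) − (1) = 0
  L: 2·(0) − (2) − (0) = -2
  T: 2·(0) − (0) − (-3) = 3
  Θ: 2·(0) − (0) − (-1) = 1
So the dimensions are [L⁻² T³ Θ].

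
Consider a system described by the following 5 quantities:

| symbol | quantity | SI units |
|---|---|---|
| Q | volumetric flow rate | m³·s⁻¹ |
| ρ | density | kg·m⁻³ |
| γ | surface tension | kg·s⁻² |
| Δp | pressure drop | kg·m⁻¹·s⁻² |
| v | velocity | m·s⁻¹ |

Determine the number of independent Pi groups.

2

There are 5 variables and 3 base dimensions (M, L, T).
The dimension matrix has rank 3.
Independent dimensionless groups: 5 − 3 = 2.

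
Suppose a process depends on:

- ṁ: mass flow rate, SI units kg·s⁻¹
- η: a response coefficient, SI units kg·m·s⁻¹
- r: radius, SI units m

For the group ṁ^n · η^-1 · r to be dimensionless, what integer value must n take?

Balance the M exponent: (1)·n from ṁ, plus −(1) + (0) = -1 from the rest, must sum to zero.
n − 1 = 0, so n = 1.

1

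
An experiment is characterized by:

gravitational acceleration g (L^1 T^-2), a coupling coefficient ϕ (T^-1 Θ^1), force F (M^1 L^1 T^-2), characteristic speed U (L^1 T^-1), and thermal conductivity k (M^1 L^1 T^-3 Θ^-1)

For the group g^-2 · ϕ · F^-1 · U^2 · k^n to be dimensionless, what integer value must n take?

Balance the M exponent: (1)·n from k, plus −2·(0) + (0) − (1) + 2·(0) = -1 from the rest, must sum to zero.
n − 1 = 0, so n = 1.

1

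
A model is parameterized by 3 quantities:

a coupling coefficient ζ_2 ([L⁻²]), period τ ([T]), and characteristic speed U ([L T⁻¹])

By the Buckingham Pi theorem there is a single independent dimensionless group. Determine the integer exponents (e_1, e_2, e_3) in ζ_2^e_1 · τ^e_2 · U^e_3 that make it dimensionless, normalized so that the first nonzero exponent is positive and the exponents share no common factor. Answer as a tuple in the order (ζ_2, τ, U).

(1, 2, 2)

L: e_1·(-2) + e_2·(0) + e_3·(1) = 0
T: e_1·(0) + e_2·(1) + e_3·(-1) = 0
Solving this homogeneous linear system for the smallest-integer solution (first nonzero entry positive) gives (1, 2, 2).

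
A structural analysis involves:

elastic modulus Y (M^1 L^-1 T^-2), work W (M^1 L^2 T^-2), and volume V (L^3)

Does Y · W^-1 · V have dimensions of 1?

Sum the exponent of each base dimension across the product:
  M: [Y]_M − [W]_M + [V]_M = (1) − (1) + (0) = 0
  L: [Y]_L − [W]_L + [V]_L = (-1) − (2) + (3) = 0
  T: [Y]_T − [W]_T + [V]_T = (-2) − (-2) + (0) = 0
All base exponents vanish — dimensionless.

yes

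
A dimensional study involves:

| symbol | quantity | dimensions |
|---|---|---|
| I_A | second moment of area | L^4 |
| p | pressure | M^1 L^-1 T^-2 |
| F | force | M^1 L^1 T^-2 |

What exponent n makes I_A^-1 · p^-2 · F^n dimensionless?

Balance the M exponent: (1)·n from F, plus −(0) − 2·(1) = -2 from the rest, must sum to zero.
n − 2 = 0, so n = 2.

2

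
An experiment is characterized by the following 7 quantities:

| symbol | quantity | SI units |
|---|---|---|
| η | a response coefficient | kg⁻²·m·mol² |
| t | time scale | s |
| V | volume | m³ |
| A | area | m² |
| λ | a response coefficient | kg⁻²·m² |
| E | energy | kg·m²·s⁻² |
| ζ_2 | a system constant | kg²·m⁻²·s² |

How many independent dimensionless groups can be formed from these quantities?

3

There are 7 variables and 4 base dimensions (M, L, T, N).
The dimension matrix has rank 4.
Independent dimensionless groups: 7 − 4 = 3.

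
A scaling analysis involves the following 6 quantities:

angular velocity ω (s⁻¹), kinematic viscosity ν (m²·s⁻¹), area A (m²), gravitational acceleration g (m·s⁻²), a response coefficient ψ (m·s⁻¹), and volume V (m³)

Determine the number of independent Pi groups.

4

There are 6 variables and 2 base dimensions (L, T).
The dimension matrix has rank 2.
Independent dimensionless groups: 6 − 2 = 4.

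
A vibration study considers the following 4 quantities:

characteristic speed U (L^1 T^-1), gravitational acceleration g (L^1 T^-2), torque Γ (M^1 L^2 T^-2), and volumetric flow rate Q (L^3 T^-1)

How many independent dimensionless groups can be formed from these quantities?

There are 4 variables and 3 base dimensions (M, L, T).
The dimension matrix has rank 3.
Independent dimensionless groups: 4 − 3 = 1.

1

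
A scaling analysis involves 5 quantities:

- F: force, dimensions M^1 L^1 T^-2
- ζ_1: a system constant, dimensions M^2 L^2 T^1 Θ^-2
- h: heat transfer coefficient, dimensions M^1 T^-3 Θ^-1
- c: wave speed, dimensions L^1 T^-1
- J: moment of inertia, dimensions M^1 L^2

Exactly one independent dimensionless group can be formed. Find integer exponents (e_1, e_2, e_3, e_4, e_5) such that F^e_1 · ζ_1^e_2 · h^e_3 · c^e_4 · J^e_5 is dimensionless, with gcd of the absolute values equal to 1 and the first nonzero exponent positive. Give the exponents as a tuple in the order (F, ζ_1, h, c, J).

M: e_1·(1) + e_2·(2) + e_3·(1) + e_4·(0) + e_5·(1) = 0
L: e_1·(1) + e_2·(2) + e_3·(0) + e_4·(1) + e_5·(2) = 0
T: e_1·(-2) + e_2·(1) + e_3·(-3) + e_4·(-1) + e_5·(0) = 0
Θ: e_1·(0) + e_2·(-2) + e_3·(-1) + e_4·(0) + e_5·(0) = 0
Solving this homogeneous linear system for the smallest-integer solution (first nonzero entry positive) gives (3, 1, -2, 1, -3).

(3, 1, -2, 1, -3)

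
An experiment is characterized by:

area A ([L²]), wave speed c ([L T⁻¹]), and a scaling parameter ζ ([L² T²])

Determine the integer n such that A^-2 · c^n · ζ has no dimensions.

2

Balance the L exponent: (1)·n from c, plus −2·(2) + (2) = -2 from the rest, must sum to zero.
n − 2 = 0, so n = 2.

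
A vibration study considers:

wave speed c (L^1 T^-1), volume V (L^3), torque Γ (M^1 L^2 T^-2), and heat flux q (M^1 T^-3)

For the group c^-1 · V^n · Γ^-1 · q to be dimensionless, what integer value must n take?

Balance the L exponent: (3)·n from V, plus −(1) − (2) + (0) = -3 from the rest, must sum to zero.
3n − 3 = 0, so n = 1.

1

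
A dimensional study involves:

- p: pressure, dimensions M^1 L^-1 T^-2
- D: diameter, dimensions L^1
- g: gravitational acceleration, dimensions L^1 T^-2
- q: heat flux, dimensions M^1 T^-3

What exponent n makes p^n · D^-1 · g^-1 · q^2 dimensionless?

-2

Balance the M exponent: (1)·n from p, plus −(0) − (0) + 2·(1) = 2 from the rest, must sum to zero.
n + 2 = 0, so n = -2.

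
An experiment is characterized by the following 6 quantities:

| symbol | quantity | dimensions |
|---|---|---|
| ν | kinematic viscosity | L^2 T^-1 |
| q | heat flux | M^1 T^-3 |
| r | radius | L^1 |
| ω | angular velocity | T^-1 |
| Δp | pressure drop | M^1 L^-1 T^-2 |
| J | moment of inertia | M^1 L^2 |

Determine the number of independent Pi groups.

3

There are 6 variables and 3 base dimensions (M, L, T).
The dimension matrix has rank 3.
Independent dimensionless groups: 6 − 3 = 3.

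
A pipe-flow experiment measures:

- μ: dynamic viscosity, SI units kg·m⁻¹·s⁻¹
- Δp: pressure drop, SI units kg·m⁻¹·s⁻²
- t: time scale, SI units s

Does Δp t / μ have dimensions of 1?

Sum the exponent of each base dimension across the product:
  M: −[μ]_M + [Δp]_M + [t]_M = −(1) + (1) + (0) = 0
  L: −[μ]_L + [Δp]_L + [t]_L = −(-1) + (-1) + (0) = 0
  T: −[μ]_T + [Δp]_T + [t]_T = −(-1) + (-2) + (1) = 0
All base exponents vanish — dimensionless.

yes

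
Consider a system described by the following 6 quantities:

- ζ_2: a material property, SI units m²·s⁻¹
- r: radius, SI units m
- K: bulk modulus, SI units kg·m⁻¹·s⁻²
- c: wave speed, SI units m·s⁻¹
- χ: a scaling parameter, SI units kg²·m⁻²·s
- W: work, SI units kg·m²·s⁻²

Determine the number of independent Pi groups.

3

There are 6 variables and 3 base dimensions (M, L, T).
The dimension matrix has rank 3.
Independent dimensionless groups: 6 − 3 = 3.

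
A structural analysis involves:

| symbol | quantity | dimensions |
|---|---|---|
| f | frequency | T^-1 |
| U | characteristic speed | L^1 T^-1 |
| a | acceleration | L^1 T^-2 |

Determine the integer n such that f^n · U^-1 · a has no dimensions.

Balance the T exponent: (-1)·n from f, plus −(-1) + (-2) = -1 from the rest, must sum to zero.
−n − 1 = 0, so n = -1.

-1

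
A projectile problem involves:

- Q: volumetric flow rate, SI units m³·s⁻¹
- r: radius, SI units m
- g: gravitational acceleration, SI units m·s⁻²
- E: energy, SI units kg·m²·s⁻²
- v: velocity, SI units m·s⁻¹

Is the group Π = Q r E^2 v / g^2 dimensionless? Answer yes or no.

no

Sum the exponent of each base dimension across the product:
  M: [Q]_M + [r]_M − 2·[g]_M + 2·[E]_M + [v]_M = (0) + (0) − 2·(0) + 2·(1) + (0) = 2
  L: [Q]_L + [r]_L − 2·[g]_L + 2·[E]_L + [v]_L = (3) + (1) − 2·(1) + 2·(2) + (1) = 7
  T: [Q]_T + [r]_T − 2·[g]_T + 2·[E]_T + [v]_T = (-1) + (0) − 2·(-2) + 2·(-2) + (-1) = -2
Net dimensions [M² L⁷ T⁻²] ≠ [1] — not dimensionless.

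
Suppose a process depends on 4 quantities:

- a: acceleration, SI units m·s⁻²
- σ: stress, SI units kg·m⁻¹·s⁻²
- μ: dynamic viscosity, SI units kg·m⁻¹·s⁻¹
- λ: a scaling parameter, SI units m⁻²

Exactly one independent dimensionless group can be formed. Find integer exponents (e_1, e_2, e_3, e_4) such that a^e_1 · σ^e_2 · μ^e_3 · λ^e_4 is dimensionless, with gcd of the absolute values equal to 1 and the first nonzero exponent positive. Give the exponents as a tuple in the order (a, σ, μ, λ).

(2, -4, 4, 1)

M: e_1·(0) + e_2·(1) + e_3·(1) + e_4·(0) = 0
L: e_1·(1) + e_2·(-1) + e_3·(-1) + e_4·(-2) = 0
T: e_1·(-2) + e_2·(-2) + e_3·(-1) + e_4·(0) = 0
Solving this homogeneous linear system for the smallest-integer solution (first nonzero entry positive) gives (2, -4, 4, 1).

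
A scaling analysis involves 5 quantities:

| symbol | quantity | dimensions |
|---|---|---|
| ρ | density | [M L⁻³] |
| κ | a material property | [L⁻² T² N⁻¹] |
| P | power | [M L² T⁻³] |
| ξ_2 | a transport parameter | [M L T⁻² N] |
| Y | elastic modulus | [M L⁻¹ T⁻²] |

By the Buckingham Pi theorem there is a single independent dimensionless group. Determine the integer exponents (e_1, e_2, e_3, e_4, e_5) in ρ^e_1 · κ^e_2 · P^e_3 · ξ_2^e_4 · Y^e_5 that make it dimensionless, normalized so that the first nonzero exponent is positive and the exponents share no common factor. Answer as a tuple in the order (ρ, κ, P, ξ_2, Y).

(3, -2, 2, -2, -3)

M: e_1·(1) + e_2·(0) + e_3·(1) + e_4·(1) + e_5·(1) = 0
L: e_1·(-3) + e_2·(-2) + e_3·(2) + e_4·(1) + e_5·(-1) = 0
T: e_1·(0) + e_2·(2) + e_3·(-3) + e_4·(-2) + e_5·(-2) = 0
N: e_1·(0) + e_2·(-1) + e_3·(0) + e_4·(1) + e_5·(0) = 0
Solving this homogeneous linear system for the smallest-integer solution (first nonzero entry positive) gives (3, -2, 2, -2, -3).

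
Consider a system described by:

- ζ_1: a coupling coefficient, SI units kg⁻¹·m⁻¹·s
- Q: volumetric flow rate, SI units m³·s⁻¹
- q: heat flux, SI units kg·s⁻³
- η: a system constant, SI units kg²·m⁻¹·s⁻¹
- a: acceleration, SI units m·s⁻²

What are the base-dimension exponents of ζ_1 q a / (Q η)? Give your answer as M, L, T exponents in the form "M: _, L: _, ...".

Collect each base-dimension exponent across the product:
  M: (-1) − (0) + (1) − (2) + (0) = -2
  L: (-1) − (3) + (0) − (-1) + (1) = -2
  T: (1) − (-1) + (-3) − (-1) + (-2) = -2
So the dimensions are [M⁻² L⁻² T⁻²].

M: -2, L: -2, T: -2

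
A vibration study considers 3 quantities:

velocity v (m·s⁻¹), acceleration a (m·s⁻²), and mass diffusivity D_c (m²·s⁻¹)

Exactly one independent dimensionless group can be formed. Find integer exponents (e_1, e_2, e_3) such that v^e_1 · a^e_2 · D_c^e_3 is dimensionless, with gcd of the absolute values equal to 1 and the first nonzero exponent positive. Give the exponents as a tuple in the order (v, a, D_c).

(3, -1, -1)

L: e_1·(1) + e_2·(1) + e_3·(2) = 0
T: e_1·(-1) + e_2·(-2) + e_3·(-1) = 0
Solving this homogeneous linear system for the smallest-integer solution (first nonzero entry positive) gives (3, -1, -1).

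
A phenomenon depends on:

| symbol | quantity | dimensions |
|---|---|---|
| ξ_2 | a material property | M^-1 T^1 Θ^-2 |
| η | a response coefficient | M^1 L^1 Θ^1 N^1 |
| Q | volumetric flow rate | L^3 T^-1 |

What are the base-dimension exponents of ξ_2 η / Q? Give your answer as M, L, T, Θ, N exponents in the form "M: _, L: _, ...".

M: 0, L: -2, T: 2, Θ: -1, N: 1

Collect each base-dimension exponent across the product:
  M: (-1) + (1) − (0) = 0
  L: (0) + (1) − (3) = -2
  T: (1) + (0) − (-1) = 2
  Θ: (-2) + (1) − (0) = -1
  N: (0) + (1) − (0) = 1
So the dimensions are [L⁻² T² Θ⁻¹ N].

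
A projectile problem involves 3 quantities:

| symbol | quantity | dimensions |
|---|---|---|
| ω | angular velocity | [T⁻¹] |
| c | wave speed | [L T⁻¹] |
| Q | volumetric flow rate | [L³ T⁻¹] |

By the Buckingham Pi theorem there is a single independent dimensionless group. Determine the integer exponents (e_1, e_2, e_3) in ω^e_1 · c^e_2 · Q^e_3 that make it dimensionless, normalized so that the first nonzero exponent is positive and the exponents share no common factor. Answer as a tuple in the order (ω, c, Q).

(2, -3, 1)

L: e_1·(0) + e_2·(1) + e_3·(3) = 0
T: e_1·(-1) + e_2·(-1) + e_3·(-1) = 0
Solving this homogeneous linear system for the smallest-integer solution (first nonzero entry positive) gives (2, -3, 1).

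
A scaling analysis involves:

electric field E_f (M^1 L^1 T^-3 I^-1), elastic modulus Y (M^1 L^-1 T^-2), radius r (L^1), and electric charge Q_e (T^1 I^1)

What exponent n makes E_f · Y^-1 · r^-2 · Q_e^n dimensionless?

Balance the T exponent: (1)·n from Q_e, plus (-3) − (-2) − 2·(0) = -1 from the rest, must sum to zero.
n − 1 = 0, so n = 1.

1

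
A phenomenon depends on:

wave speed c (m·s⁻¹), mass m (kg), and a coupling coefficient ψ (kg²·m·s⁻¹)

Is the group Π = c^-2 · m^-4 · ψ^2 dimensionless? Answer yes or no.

Sum the exponent of each base dimension across the product:
  M: −2·[c]_M − 4·[m]_M + 2·[ψ]_M = −2·(0) − 4·(1) + 2·(2) = 0
  L: −2·[c]_L − 4·[m]_L + 2·[ψ]_L = −2·(1) − 4·(0) + 2·(1) = 0
  T: −2·[c]_T − 4·[m]_T + 2·[ψ]_T = −2·(-1) − 4·(0) + 2·(-1) = 0
All base exponents vanish — dimensionless.

yes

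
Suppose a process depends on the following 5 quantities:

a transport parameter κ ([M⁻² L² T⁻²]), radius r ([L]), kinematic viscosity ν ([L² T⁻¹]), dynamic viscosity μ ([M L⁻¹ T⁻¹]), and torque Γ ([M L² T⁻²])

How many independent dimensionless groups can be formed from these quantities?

There are 5 variables and 3 base dimensions (M, L, T).
The dimension matrix has rank 3.
Independent dimensionless groups: 5 − 3 = 2.

2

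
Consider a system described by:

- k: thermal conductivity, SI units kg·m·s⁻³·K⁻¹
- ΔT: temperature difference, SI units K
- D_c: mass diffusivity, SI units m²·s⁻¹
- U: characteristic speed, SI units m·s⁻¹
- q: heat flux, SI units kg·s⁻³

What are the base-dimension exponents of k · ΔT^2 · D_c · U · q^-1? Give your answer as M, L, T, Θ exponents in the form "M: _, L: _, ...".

M: 0, L: 4, T: -2, Θ: 1

Collect each base-dimension exponent across the product:
  M: (1) + 2·(0) + (0) + (0) − (1) = 0
  L: (1) + 2·(0) + (2) + (1) − (0) = 4
  T: (-3) + 2·(0) + (-1) + (-1) − (-3) = -2
  Θ: (-1) + 2·(1) + (0) + (0) − (0) = 1
So the dimensions are [L⁴ T⁻² Θ].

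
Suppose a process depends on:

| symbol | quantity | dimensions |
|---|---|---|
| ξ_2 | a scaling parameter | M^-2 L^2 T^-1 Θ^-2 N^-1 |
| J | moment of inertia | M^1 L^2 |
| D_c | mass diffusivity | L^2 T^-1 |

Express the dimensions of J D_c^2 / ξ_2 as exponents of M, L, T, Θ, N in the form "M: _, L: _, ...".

Collect each base-dimension exponent across the product:
  M: −(-2) + (1) + 2·(0) = 3
  L: −(2) + (2) + 2·(2) = 4
  T: −(-1) + (0) + 2·(-1) = -1
  Θ: −(-2) + (0) + 2·(0) = 2
  N: −(-1) + (0) + 2·(0) = 1
So the dimensions are [M³ L⁴ T⁻¹ Θ² N].

M: 3, L: 4, T: -1, Θ: 2, N: 1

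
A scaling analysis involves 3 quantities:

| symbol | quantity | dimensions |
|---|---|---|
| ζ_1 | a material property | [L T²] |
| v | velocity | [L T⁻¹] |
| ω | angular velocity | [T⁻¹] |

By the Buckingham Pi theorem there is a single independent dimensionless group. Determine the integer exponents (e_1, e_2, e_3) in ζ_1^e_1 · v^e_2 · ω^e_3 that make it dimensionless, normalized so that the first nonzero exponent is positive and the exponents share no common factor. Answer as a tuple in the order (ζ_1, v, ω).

(1, -1, 3)

L: e_1·(1) + e_2·(1) + e_3·(0) = 0
T: e_1·(2) + e_2·(-1) + e_3·(-1) = 0
Solving this homogeneous linear system for the smallest-integer solution (first nonzero entry positive) gives (1, -1, 3).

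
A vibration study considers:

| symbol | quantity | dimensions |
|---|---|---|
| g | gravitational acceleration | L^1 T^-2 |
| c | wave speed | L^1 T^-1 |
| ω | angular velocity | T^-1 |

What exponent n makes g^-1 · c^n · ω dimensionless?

Balance the L exponent: (1)·n from c, plus −(1) + (0) = -1 from the rest, must sum to zero.
n − 1 = 0, so n = 1.

1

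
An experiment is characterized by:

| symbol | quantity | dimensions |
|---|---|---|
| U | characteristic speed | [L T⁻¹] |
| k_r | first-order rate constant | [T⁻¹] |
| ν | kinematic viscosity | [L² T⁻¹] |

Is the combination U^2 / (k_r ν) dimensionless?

yes

Sum the exponent of each base dimension across the product:
  L: 2·[U]_L − [k_r]_L − [ν]_L = 2·(1) − (0) − (2) = 0
  T: 2·[U]_T − [k_r]_T − [ν]_T = 2·(-1) − (-1) − (-1) = 0
All base exponents vanish — dimensionless.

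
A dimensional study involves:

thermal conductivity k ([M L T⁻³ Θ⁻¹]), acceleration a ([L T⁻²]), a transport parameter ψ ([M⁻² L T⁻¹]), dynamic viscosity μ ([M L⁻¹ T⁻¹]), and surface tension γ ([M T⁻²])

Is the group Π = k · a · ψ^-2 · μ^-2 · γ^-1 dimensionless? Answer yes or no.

Sum the exponent of each base dimension across the product:
  M: [k]_M + [a]_M − 2·[ψ]_M − 2·[μ]_M − [γ]_M = (1) + (0) − 2·(-2) − 2·(1) − (1) = 2
  L: [k]_L + [a]_L − 2·[ψ]_L − 2·[μ]_L − [γ]_L = (1) + (1) − 2·(1) − 2·(-1) − (0) = 2
  T: [k]_T + [a]_T − 2·[ψ]_T − 2·[μ]_T − [γ]_T = (-3) + (-2) − 2·(-1) − 2·(-1) − (-2) = 1
  Θ: [k]_Θ + [a]_Θ − 2·[ψ]_Θ − 2·[μ]_Θ − [γ]_Θ = (-1) + (0) − 2·(0) − 2·(0) − (0) = -1
Net dimensions [M² L² T Θ⁻¹] ≠ [1] — not dimensionless.

no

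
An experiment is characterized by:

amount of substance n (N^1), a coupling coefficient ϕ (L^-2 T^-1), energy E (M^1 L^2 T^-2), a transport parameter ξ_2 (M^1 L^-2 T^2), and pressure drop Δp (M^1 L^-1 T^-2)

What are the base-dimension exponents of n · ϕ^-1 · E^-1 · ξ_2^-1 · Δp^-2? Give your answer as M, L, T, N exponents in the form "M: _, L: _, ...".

M: -4, L: 4, T: 5, N: 1

Collect each base-dimension exponent across the product:
  M: (0) − (0) − (1) − (1) − 2·(1) = -4
  L: (0) − (-2) − (2) − (-2) − 2·(-1) = 4
  T: (0) − (-1) − (-2) − (2) − 2·(-2) = 5
  N: (1) − (0) − (0) − (0) − 2·(0) = 1
So the dimensions are [M⁻⁴ L⁴ T⁵ N].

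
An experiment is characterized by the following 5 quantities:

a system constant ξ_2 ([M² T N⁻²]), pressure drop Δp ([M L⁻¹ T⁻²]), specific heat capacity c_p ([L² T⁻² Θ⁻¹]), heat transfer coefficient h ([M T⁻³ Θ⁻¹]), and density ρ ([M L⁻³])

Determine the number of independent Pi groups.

1

There are 5 variables and 5 base dimensions (M, L, T, Θ, N).
The dimension matrix has rank 4 (less than 5: the dimension vectors are linearly dependent).
Independent dimensionless groups: 5 − 4 = 1.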